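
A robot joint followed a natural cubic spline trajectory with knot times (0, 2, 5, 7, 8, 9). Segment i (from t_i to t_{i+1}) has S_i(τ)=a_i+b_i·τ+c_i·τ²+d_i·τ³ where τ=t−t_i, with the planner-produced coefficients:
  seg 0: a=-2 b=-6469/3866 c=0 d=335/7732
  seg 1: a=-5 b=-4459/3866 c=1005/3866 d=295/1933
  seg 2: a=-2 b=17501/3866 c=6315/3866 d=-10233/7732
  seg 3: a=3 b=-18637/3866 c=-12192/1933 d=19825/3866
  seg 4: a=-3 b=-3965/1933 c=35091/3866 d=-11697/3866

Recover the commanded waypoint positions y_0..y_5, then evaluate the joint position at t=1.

y_0 = S_0(0) = a_0 = -2
y_1 = S_1(0) = a_1 = -5
y_2 = S_2(0) = a_2 = -2
y_3 = S_3(0) = a_3 = 3
y_4 = S_4(0) = a_4 = -3
y_5 = S_4(1) = 1
t_q=1 is in segment 0 (τ=1); S_0(τ)=-28067/7732

y_0=-2 y_1=-5 y_2=-2 y_3=3 y_4=-3 y_5=1
S(1) = -28067/7732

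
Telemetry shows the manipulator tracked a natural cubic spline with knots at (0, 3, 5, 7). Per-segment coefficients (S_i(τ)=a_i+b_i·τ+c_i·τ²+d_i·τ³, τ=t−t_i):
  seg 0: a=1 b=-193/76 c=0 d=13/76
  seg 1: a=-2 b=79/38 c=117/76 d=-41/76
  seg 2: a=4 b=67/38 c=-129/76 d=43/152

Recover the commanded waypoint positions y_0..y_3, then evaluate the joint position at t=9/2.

y_0=1 y_1=-2 y_2=4 y_3=3
S(9/2) = 1679/608

y_0 = S_0(0) = a_0 = 1
y_1 = S_1(0) = a_1 = -2
y_2 = S_2(0) = a_2 = 4
y_3 = S_2(2) = 3
t_q=9/2 is in segment 1 (τ=3/2); S_1(τ)=1679/608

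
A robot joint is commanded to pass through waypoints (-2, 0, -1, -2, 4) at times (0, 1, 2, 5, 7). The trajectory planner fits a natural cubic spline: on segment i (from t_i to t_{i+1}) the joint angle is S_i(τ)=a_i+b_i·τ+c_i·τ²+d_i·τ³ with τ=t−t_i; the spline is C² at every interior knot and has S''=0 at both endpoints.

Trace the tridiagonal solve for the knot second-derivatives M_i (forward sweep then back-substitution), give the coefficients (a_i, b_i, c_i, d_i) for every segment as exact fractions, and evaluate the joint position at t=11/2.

  seg 0: a=-2 b=2273/822 c=0 d=-629/822
  seg 1: a=0 b=193/411 c=-629/274 d=679/822
  seg 2: a=-1 b=-1351/822 c=25/137 d=209/2466
  seg 3: a=-2 b=715/411 c=259/274 d=-259/1644
S(11/2) = -4005/4384

Δ: Δ0=2, Δ1=-1, Δ2=-1/3, Δ3=3
row 1: diag=4, rhs=-18; c'=1/4, d'=-9/2
row 2: denom=8−1·1/4=31/4; d'=(4−1·-9/2)/(31/4)=34/31
row 3: denom=10−3·12/31=274/31; d'=(20−3·34/31)/(274/31)=259/137
back: M3=259/137
back: M2=34/31−12/31·259/137=50/137
back: M1=-9/2−1/4·50/137=-629/137
M: M0=0, M1=-629/137, M2=50/137, M3=259/137, M4=0
seg 0: a=-2, c=M0/2=0, d=(M1−M0)/(6·1)=-629/822, b=Δ0−h0·(2M0+M1)/6=2273/822
seg 1: a=0, c=M1/2=-629/274, d=(M2−M1)/(6·1)=679/822, b=Δ1−h1·(2M1+M2)/6=193/411
seg 2: a=-1, c=M2/2=25/137, d=(M3−M2)/(6·3)=209/2466, b=Δ2−h2·(2M2+M3)/6=-1351/822
seg 3: a=-2, c=M3/2=259/274, d=(M4−M3)/(6·2)=-259/1644, b=Δ3−h3·(2M3+M4)/6=715/411
t_q=11/2 → seg 3, τ=1/2; S=-2+715/411·τ+259/274·τ²+-259/1644·τ³=-4005/4384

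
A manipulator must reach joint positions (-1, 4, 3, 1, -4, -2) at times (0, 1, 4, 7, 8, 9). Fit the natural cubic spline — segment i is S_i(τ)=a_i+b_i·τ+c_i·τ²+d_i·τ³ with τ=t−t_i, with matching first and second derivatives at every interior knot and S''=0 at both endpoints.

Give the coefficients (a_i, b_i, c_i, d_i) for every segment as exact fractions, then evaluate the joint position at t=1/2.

  seg 0: a=-1 b=425/73 c=0 d=-60/73
  seg 1: a=4 b=245/73 c=-180/73 d=812/1971
  seg 2: a=3 b=-23/73 c=272/219 d=-893/1971
  seg 3: a=1 b=-372/73 c=-207/73 d=214/73
  seg 4: a=-4 b=-144/73 c=435/73 d=-145/73
S(1/2) = 132/73

Δ: Δ0=5, Δ1=-1/3, Δ2=-2/3, Δ3=-5, Δ4=2
row 1: diag=8, rhs=-32; c'=3/8, d'=-4
row 2: denom=12−3·3/8=87/8; d'=(-2−3·-4)/(87/8)=80/87
row 3: denom=8−3·8/29=208/29; d'=(-26−3·80/87)/(208/29)=-417/104
row 4: denom=4−1·29/208=803/208; d'=(42−1·-417/104)/(803/208)=870/73
back: M4=870/73
back: M3=-417/104−29/208·870/73=-414/73
back: M2=80/87−8/29·-414/73=544/219
back: M1=-4−3/8·544/219=-360/73
M: M0=0, M1=-360/73, M2=544/219, M3=-414/73, M4=870/73, M5=0
seg 0: a=-1, c=M0/2=0, d=(M1−M0)/(6·1)=-60/73, b=Δ0−h0·(2M0+M1)/6=425/73
seg 1: a=4, c=M1/2=-180/73, d=(M2−M1)/(6·3)=812/1971, b=Δ1−h1·(2M1+M2)/6=245/73
seg 2: a=3, c=M2/2=272/219, d=(M3−M2)/(6·3)=-893/1971, b=Δ2−h2·(2M2+M3)/6=-23/73
seg 3: a=1, c=M3/2=-207/73, d=(M4−M3)/(6·1)=214/73, b=Δ3−h3·(2M3+M4)/6=-372/73
seg 4: a=-4, c=M4/2=435/73, d=(M5−M4)/(6·1)=-145/73, b=Δ4−h4·(2M4+M5)/6=-144/73
t_q=1/2 → seg 0, τ=1/2; S=-1+425/73·τ+0·τ²+-60/73·τ³=132/73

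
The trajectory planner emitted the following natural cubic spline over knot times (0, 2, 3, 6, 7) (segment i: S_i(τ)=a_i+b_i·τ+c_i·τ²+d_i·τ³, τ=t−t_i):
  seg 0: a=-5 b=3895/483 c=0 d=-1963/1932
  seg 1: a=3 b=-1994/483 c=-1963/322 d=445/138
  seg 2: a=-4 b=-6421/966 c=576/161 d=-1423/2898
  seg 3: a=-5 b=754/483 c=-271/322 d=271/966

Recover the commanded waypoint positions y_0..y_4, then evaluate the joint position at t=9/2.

y_0=-5 y_1=3 y_2=-4 y_3=-5 y_4=-4
S(9/2) = -19521/2576

y_0 = S_0(0) = a_0 = -5
y_1 = S_1(0) = a_1 = 3
y_2 = S_2(0) = a_2 = -4
y_3 = S_3(0) = a_3 = -5
y_4 = S_3(1) = -4
t_q=9/2 is in segment 2 (τ=3/2); S_2(τ)=-19521/2576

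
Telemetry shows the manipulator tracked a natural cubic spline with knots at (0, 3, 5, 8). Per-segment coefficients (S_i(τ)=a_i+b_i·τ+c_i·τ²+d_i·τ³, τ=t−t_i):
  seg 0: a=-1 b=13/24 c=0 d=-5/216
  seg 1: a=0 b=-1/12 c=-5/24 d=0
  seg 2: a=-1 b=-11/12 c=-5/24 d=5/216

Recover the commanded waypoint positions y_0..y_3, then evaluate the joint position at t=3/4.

y_0 = S_0(0) = a_0 = -1
y_1 = S_1(0) = a_1 = 0
y_2 = S_2(0) = a_2 = -1
y_3 = S_2(3) = -5
t_q=3/4 is in segment 0 (τ=3/4); S_0(τ)=-309/512

y_0=-1 y_1=0 y_2=-1 y_3=-5
S(3/4) = -309/512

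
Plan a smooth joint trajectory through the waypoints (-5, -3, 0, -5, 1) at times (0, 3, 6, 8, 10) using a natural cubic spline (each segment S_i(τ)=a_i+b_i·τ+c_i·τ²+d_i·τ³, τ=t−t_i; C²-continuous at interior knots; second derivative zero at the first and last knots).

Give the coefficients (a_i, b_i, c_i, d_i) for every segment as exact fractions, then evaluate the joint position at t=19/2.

Δ: Δ0=2/3, Δ1=1, Δ2=-5/2, Δ3=3
row 1: diag=12, rhs=2; c'=1/4, d'=1/6
row 2: denom=10−3·1/4=37/4; d'=(-21−3·1/6)/(37/4)=-86/37
row 3: denom=8−2·8/37=280/37; d'=(33−2·-86/37)/(280/37)=199/40
back: M3=199/40
back: M2=-86/37−8/37·199/40=-17/5
back: M1=1/6−1/4·-17/5=61/60
M: M0=0, M1=61/60, M2=-17/5, M3=199/40, M4=0
seg 0: a=-5, c=M0/2=0, d=(M1−M0)/(6·3)=61/1080, b=Δ0−h0·(2M0+M1)/6=19/120
seg 1: a=-3, c=M1/2=61/120, d=(M2−M1)/(6·3)=-53/216, b=Δ1−h1·(2M1+M2)/6=101/60
seg 2: a=0, c=M2/2=-17/10, d=(M3−M2)/(6·2)=67/96, b=Δ2−h2·(2M2+M3)/6=-227/120
seg 3: a=-5, c=M3/2=199/80, d=(M4−M3)/(6·2)=-199/480, b=Δ3−h3·(2M3+M4)/6=-19/60
t_q=19/2 → seg 3, τ=3/2; S=-5+-19/60·τ+199/80·τ²+-199/480·τ³=-327/256

  seg 0: a=-5 b=19/120 c=0 d=61/1080
  seg 1: a=-3 b=101/60 c=61/120 d=-53/216
  seg 2: a=0 b=-227/120 c=-17/10 d=67/96
  seg 3: a=-5 b=-19/60 c=199/80 d=-199/480
S(19/2) = -327/256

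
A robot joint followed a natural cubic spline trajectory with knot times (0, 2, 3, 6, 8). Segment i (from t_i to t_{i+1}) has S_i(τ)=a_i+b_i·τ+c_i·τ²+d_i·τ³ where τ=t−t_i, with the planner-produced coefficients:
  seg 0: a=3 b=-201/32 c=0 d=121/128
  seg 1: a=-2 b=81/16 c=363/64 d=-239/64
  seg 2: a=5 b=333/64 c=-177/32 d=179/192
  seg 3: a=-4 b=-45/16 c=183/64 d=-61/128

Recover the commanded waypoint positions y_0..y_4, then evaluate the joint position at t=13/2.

y_0=3 y_1=-2 y_2=5 y_3=-4 y_4=-2
S(13/2) = -4865/1024

y_0 = S_0(0) = a_0 = 3
y_1 = S_1(0) = a_1 = -2
y_2 = S_2(0) = a_2 = 5
y_3 = S_3(0) = a_3 = -4
y_4 = S_3(2) = -2
t_q=13/2 is in segment 3 (τ=1/2); S_3(τ)=-4865/1024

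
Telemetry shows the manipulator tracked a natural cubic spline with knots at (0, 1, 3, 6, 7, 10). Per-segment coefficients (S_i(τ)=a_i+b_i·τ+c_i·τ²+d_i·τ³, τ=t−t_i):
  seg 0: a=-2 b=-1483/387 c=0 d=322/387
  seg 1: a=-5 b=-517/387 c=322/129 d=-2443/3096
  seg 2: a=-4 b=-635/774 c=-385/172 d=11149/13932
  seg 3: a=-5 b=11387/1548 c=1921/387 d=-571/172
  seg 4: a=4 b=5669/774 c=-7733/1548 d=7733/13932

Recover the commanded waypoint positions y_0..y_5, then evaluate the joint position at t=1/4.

y_0=-2 y_1=-5 y_2=-4 y_3=-5 y_4=4 y_5=-4
S(1/4) = -12157/4128

y_0 = S_0(0) = a_0 = -2
y_1 = S_1(0) = a_1 = -5
y_2 = S_2(0) = a_2 = -4
y_3 = S_3(0) = a_3 = -5
y_4 = S_4(0) = a_4 = 4
y_5 = S_4(3) = -4
t_q=1/4 is in segment 0 (τ=1/4); S_0(τ)=-12157/4128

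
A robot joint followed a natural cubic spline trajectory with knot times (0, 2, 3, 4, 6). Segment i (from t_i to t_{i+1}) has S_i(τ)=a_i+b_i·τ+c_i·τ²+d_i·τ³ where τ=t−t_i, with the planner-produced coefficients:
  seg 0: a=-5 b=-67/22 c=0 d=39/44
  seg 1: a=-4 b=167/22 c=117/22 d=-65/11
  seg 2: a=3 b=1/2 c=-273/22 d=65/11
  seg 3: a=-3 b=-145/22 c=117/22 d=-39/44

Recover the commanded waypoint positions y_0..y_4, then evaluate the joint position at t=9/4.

y_0=-5 y_1=-4 y_2=3 y_3=-3 y_4=-2
S(9/4) = -1311/704

y_0 = S_0(0) = a_0 = -5
y_1 = S_1(0) = a_1 = -4
y_2 = S_2(0) = a_2 = 3
y_3 = S_3(0) = a_3 = -3
y_4 = S_3(2) = -2
t_q=9/4 is in segment 1 (τ=1/4); S_1(τ)=-1311/704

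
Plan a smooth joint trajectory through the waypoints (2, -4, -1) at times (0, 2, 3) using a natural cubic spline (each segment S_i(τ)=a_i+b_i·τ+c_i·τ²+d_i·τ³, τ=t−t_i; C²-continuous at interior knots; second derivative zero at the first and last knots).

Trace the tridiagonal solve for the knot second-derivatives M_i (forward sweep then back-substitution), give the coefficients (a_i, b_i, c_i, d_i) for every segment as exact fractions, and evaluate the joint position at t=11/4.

Δ: Δ0=-3, Δ1=3
row 1: diag=6, rhs=36; c'=1/6, d'=6
back: M1=6
M: M0=0, M1=6, M2=0
seg 0: a=2, c=M0/2=0, d=(M1−M0)/(6·2)=1/2, b=Δ0−h0·(2M0+M1)/6=-5
seg 1: a=-4, c=M1/2=3, d=(M2−M1)/(6·1)=-1, b=Δ1−h1·(2M1+M2)/6=1
t_q=11/4 → seg 1, τ=3/4; S=-4+1·τ+3·τ²+-1·τ³=-127/64

  seg 0: a=2 b=-5 c=0 d=1/2
  seg 1: a=-4 b=1 c=3 d=-1
S(11/4) = -127/64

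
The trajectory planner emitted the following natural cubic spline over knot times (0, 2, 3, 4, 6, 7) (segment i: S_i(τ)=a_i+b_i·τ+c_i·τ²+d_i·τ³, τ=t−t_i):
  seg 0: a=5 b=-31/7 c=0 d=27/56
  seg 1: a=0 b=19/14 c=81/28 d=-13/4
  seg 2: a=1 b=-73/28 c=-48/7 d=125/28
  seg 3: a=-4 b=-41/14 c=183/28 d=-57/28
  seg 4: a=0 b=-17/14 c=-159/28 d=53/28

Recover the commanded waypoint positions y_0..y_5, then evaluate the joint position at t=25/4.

y_0=5 y_1=0 y_2=1 y_3=-4 y_4=0 y_5=-5
S(25/4) = -161/256

y_0 = S_0(0) = a_0 = 5
y_1 = S_1(0) = a_1 = 0
y_2 = S_2(0) = a_2 = 1
y_3 = S_3(0) = a_3 = -4
y_4 = S_4(0) = a_4 = 0
y_5 = S_4(1) = -5
t_q=25/4 is in segment 4 (τ=1/4); S_4(τ)=-161/256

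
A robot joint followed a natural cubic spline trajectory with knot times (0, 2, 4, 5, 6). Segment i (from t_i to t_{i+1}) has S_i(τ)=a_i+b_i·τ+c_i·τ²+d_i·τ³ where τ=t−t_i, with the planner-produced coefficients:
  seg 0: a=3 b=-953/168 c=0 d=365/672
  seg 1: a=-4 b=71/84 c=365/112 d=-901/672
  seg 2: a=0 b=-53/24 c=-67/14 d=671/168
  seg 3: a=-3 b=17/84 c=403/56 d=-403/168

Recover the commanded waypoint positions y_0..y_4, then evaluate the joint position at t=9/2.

y_0 = S_0(0) = a_0 = 3
y_1 = S_1(0) = a_1 = -4
y_2 = S_2(0) = a_2 = 0
y_3 = S_3(0) = a_3 = -3
y_4 = S_3(1) = 2
t_q=9/2 is in segment 2 (τ=1/2); S_2(τ)=-807/448

y_0=3 y_1=-4 y_2=0 y_3=-3 y_4=2
S(9/2) = -807/448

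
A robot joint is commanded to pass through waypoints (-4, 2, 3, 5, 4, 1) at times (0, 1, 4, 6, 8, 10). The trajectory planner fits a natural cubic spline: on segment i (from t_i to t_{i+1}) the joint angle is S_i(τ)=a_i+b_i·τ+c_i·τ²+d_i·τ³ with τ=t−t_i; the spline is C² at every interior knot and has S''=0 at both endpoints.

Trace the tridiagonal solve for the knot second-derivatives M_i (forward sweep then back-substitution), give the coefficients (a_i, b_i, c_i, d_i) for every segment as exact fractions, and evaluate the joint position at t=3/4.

Δ: Δ0=6, Δ1=1/3, Δ2=1, Δ3=-1/2, Δ4=-3/2
row 1: diag=8, rhs=-34; c'=3/8, d'=-17/4
row 2: denom=10−3·3/8=71/8; d'=(4−3·-17/4)/(71/8)=134/71
row 3: denom=8−2·16/71=536/71; d'=(-9−2·134/71)/(536/71)=-907/536
row 4: denom=8−2·71/268=1001/134; d'=(-6−2·-907/536)/(1001/134)=-701/2002
back: M4=-701/2002
back: M3=-907/536−71/268·-701/2002=-1601/1001
back: M2=134/71−16/71·-1601/1001=2250/1001
back: M1=-17/4−3/8·2250/1001=-5098/1001
M: M0=0, M1=-5098/1001, M2=2250/1001, M3=-1601/1001, M4=-701/2002, M5=0
seg 0: a=-4, c=M0/2=0, d=(M1−M0)/(6·1)=-2549/3003, b=Δ0−h0·(2M0+M1)/6=20567/3003
seg 1: a=2, c=M1/2=-2549/1001, d=(M2−M1)/(6·3)=334/819, b=Δ1−h1·(2M1+M2)/6=12920/3003
seg 2: a=3, c=M2/2=1125/1001, d=(M3−M2)/(6·2)=-3851/12012, b=Δ2−h2·(2M2+M3)/6=8/231
seg 3: a=5, c=M3/2=-1601/2002, d=(M4−M3)/(6·2)=2501/24024, b=Δ3−h3·(2M3+M4)/6=293/429
seg 4: a=4, c=M4/2=-701/4004, d=(M5−M4)/(6·2)=701/24024, b=Δ4−h4·(2M4+M5)/6=-7607/6006
t_q=3/4 → seg 0, τ=3/4; S=-4+20567/3003·τ+0·τ²+-2549/3003·τ³=7125/9152

  seg 0: a=-4 b=20567/3003 c=0 d=-2549/3003
  seg 1: a=2 b=12920/3003 c=-2549/1001 d=334/819
  seg 2: a=3 b=8/231 c=1125/1001 d=-3851/12012
  seg 3: a=5 b=293/429 c=-1601/2002 d=2501/24024
  seg 4: a=4 b=-7607/6006 c=-701/4004 d=701/24024
S(3/4) = 7125/9152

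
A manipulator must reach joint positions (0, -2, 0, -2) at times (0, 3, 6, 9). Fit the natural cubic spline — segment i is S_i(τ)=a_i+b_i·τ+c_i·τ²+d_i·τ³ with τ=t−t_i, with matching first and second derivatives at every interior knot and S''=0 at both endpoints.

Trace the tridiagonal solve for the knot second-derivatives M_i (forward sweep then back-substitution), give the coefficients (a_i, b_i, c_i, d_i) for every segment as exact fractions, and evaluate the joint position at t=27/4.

Δ: Δ0=-2/3, Δ1=2/3, Δ2=-2/3
row 1: diag=12, rhs=8; c'=1/4, d'=2/3
row 2: denom=12−3·1/4=45/4; d'=(-8−3·2/3)/(45/4)=-8/9
back: M2=-8/9
back: M1=2/3−1/4·-8/9=8/9
M: M0=0, M1=8/9, M2=-8/9, M3=0
seg 0: a=0, c=M0/2=0, d=(M1−M0)/(6·3)=4/81, b=Δ0−h0·(2M0+M1)/6=-10/9
seg 1: a=-2, c=M1/2=4/9, d=(M2−M1)/(6·3)=-8/81, b=Δ1−h1·(2M1+M2)/6=2/9
seg 2: a=0, c=M2/2=-4/9, d=(M3−M2)/(6·3)=4/81, b=Δ2−h2·(2M2+M3)/6=2/9
t_q=27/4 → seg 2, τ=3/4; S=0+2/9·τ+-4/9·τ²+4/81·τ³=-1/16

  seg 0: a=0 b=-10/9 c=0 d=4/81
  seg 1: a=-2 b=2/9 c=4/9 d=-8/81
  seg 2: a=0 b=2/9 c=-4/9 d=4/81
S(27/4) = -1/16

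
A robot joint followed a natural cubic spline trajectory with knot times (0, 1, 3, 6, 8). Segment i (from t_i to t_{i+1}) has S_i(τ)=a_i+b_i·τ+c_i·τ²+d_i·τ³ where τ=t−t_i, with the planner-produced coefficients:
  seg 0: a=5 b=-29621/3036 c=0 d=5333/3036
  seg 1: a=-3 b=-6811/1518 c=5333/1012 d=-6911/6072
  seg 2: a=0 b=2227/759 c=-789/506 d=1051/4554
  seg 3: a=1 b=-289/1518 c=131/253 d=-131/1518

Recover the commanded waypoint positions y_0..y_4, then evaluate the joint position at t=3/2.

y_0 = S_0(0) = a_0 = 5
y_1 = S_1(0) = a_1 = -3
y_2 = S_2(0) = a_2 = 0
y_3 = S_3(0) = a_3 = 1
y_4 = S_3(2) = 2
t_q=3/2 is in segment 1 (τ=1/2); S_1(τ)=-65873/16192

y_0=5 y_1=-3 y_2=0 y_3=1 y_4=2
S(3/2) = -65873/16192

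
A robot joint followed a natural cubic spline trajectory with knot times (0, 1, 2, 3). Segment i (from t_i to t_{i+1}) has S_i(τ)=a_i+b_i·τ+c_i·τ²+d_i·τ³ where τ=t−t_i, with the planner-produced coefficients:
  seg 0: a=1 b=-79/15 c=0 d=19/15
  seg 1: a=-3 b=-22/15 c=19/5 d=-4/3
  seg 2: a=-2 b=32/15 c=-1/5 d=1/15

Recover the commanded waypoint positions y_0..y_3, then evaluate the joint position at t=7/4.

y_0=1 y_1=-3 y_2=-2 y_3=0
S(7/4) = -101/40

y_0 = S_0(0) = a_0 = 1
y_1 = S_1(0) = a_1 = -3
y_2 = S_2(0) = a_2 = -2
y_3 = S_2(1) = 0
t_q=7/4 is in segment 1 (τ=3/4); S_1(τ)=-101/40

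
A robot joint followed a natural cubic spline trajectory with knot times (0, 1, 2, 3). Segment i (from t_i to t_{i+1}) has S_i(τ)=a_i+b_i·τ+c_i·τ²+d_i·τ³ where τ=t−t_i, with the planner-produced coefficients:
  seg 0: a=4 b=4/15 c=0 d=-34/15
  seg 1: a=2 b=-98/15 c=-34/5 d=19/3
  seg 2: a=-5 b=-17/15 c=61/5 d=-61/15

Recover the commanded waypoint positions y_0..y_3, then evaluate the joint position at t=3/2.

y_0 = S_0(0) = a_0 = 4
y_1 = S_1(0) = a_1 = 2
y_2 = S_2(0) = a_2 = -5
y_3 = S_2(1) = 2
t_q=3/2 is in segment 1 (τ=1/2); S_1(τ)=-87/40

y_0=4 y_1=2 y_2=-5 y_3=2
S(3/2) = -87/40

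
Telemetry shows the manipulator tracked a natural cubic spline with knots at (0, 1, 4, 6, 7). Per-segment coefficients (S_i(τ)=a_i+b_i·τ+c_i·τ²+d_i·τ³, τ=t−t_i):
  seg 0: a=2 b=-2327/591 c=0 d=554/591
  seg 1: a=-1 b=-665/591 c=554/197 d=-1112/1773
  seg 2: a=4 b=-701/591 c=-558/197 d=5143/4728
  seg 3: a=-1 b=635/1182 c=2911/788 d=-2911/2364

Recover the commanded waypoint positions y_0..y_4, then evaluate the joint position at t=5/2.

y_0=2 y_1=-1 y_2=4 y_3=-1 y_4=2
S(5/2) = 300/197

y_0 = S_0(0) = a_0 = 2
y_1 = S_1(0) = a_1 = -1
y_2 = S_2(0) = a_2 = 4
y_3 = S_3(0) = a_3 = -1
y_4 = S_3(1) = 2
t_q=5/2 is in segment 1 (τ=3/2); S_1(τ)=300/197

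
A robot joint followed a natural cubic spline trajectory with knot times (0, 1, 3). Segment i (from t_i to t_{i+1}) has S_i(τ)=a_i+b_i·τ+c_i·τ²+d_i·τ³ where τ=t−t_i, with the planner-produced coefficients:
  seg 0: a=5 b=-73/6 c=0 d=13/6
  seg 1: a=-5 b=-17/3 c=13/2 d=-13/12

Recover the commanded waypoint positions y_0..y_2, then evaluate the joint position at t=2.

y_0 = S_0(0) = a_0 = 5
y_1 = S_1(0) = a_1 = -5
y_2 = S_1(2) = 1
t_q=2 is in segment 1 (τ=1); S_1(τ)=-21/4

y_0=5 y_1=-5 y_2=1
S(2) = -21/4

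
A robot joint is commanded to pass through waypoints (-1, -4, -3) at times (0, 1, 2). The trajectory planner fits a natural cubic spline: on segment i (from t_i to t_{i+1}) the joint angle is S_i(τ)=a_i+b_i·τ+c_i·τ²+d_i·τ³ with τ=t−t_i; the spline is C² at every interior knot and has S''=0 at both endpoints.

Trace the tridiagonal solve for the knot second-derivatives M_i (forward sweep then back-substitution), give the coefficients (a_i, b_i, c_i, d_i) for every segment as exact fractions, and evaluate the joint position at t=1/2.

Δ: Δ0=-3, Δ1=1
row 1: diag=4, rhs=24; c'=1/4, d'=6
back: M1=6
M: M0=0, M1=6, M2=0
seg 0: a=-1, c=M0/2=0, d=(M1−M0)/(6·1)=1, b=Δ0−h0·(2M0+M1)/6=-4
seg 1: a=-4, c=M1/2=3, d=(M2−M1)/(6·1)=-1, b=Δ1−h1·(2M1+M2)/6=-1
t_q=1/2 → seg 0, τ=1/2; S=-1+-4·τ+0·τ²+1·τ³=-23/8

  seg 0: a=-1 b=-4 c=0 d=1
  seg 1: a=-4 b=-1 c=3 d=-1
S(1/2) = -23/8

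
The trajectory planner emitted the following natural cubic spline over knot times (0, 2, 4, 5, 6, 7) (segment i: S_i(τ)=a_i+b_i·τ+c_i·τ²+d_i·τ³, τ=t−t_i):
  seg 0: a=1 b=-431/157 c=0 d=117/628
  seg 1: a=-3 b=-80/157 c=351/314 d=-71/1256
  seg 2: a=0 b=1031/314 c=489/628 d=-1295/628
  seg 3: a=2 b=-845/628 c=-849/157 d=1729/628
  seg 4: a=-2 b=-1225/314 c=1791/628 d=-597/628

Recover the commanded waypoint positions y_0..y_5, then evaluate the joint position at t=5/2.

y_0 = S_0(0) = a_0 = 1
y_1 = S_1(0) = a_1 = -3
y_2 = S_2(0) = a_2 = 0
y_3 = S_3(0) = a_3 = 2
y_4 = S_4(0) = a_4 = -2
y_5 = S_4(1) = -4
t_q=5/2 is in segment 1 (τ=1/2); S_1(τ)=-29967/10048

y_0=1 y_1=-3 y_2=0 y_3=2 y_4=-2 y_5=-4
S(5/2) = -29967/10048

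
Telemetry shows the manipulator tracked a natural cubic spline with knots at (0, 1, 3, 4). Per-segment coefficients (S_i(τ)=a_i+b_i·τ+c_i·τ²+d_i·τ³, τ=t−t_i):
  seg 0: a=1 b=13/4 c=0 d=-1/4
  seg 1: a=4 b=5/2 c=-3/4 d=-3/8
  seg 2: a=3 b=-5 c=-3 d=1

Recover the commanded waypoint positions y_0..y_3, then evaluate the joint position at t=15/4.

y_0=1 y_1=4 y_2=3 y_3=-4
S(15/4) = -129/64

y_0 = S_0(0) = a_0 = 1
y_1 = S_1(0) = a_1 = 4
y_2 = S_2(0) = a_2 = 3
y_3 = S_2(1) = -4
t_q=15/4 is in segment 2 (τ=3/4); S_2(τ)=-129/64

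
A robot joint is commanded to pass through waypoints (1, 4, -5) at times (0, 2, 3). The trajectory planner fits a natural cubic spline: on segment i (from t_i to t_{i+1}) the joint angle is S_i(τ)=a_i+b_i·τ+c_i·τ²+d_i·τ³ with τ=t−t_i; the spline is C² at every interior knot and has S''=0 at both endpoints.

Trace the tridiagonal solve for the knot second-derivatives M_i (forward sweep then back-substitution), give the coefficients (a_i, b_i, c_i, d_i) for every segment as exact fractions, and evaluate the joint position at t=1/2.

  seg 0: a=1 b=5 c=0 d=-7/8
  seg 1: a=4 b=-11/2 c=-21/4 d=7/4
S(1/2) = 217/64

Δ: Δ0=3/2, Δ1=-9
row 1: diag=6, rhs=-63; c'=1/6, d'=-21/2
back: M1=-21/2
M: M0=0, M1=-21/2, M2=0
seg 0: a=1, c=M0/2=0, d=(M1−M0)/(6·2)=-7/8, b=Δ0−h0·(2M0+M1)/6=5
seg 1: a=4, c=M1/2=-21/4, d=(M2−M1)/(6·1)=7/4, b=Δ1−h1·(2M1+M2)/6=-11/2
t_q=1/2 → seg 0, τ=1/2; S=1+5·τ+0·τ²+-7/8·τ³=217/64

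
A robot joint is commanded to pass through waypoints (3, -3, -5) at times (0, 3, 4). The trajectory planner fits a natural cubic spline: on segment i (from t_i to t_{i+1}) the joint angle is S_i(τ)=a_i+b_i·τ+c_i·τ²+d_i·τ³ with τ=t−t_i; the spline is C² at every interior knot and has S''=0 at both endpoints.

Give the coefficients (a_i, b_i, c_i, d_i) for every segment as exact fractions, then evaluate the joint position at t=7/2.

  seg 0: a=3 b=-2 c=0 d=0
  seg 1: a=-3 b=-2 c=0 d=0
S(7/2) = -4

Δ: Δ0=-2, Δ1=-2
row 1: diag=8, rhs=0; c'=1/8, d'=0
back: M1=0
M: M0=0, M1=0, M2=0
seg 0: a=3, c=M0/2=0, d=(M1−M0)/(6·3)=0, b=Δ0−h0·(2M0+M1)/6=-2
seg 1: a=-3, c=M1/2=0, d=(M2−M1)/(6·1)=0, b=Δ1−h1·(2M1+M2)/6=-2
t_q=7/2 → seg 1, τ=1/2; S=-3+-2·τ+0·τ²+0·τ³=-4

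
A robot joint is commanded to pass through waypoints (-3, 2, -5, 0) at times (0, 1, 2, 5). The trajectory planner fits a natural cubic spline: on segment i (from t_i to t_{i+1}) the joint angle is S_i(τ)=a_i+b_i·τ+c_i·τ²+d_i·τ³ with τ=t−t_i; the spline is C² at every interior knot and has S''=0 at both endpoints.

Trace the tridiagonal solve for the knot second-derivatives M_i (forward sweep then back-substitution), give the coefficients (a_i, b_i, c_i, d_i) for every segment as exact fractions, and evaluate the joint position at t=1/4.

Δ: Δ0=5, Δ1=-7, Δ2=5/3
row 1: diag=4, rhs=-72; c'=1/4, d'=-18
row 2: denom=8−1·1/4=31/4; d'=(52−1·-18)/(31/4)=280/31
back: M2=280/31
back: M1=-18−1/4·280/31=-628/31
M: M0=0, M1=-628/31, M2=280/31, M3=0
seg 0: a=-3, c=M0/2=0, d=(M1−M0)/(6·1)=-314/93, b=Δ0−h0·(2M0+M1)/6=779/93
seg 1: a=2, c=M1/2=-314/31, d=(M2−M1)/(6·1)=454/93, b=Δ1−h1·(2M1+M2)/6=-163/93
seg 2: a=-5, c=M2/2=140/31, d=(M3−M2)/(6·3)=-140/279, b=Δ2−h2·(2M2+M3)/6=-685/93
t_q=1/4 → seg 0, τ=1/4; S=-3+779/93·τ+0·τ²+-314/93·τ³=-951/992

  seg 0: a=-3 b=779/93 c=0 d=-314/93
  seg 1: a=2 b=-163/93 c=-314/31 d=454/93
  seg 2: a=-5 b=-685/93 c=140/31 d=-140/279
S(1/4) = -951/992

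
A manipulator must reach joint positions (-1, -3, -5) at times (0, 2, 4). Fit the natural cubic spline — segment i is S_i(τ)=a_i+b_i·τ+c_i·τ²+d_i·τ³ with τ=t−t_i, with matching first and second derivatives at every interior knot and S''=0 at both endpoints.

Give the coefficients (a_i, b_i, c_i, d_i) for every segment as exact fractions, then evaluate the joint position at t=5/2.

Δ: Δ0=-1, Δ1=-1
row 1: diag=8, rhs=0; c'=1/4, d'=0
back: M1=0
M: M0=0, M1=0, M2=0
seg 0: a=-1, c=M0/2=0, d=(M1−M0)/(6·2)=0, b=Δ0−h0·(2M0+M1)/6=-1
seg 1: a=-3, c=M1/2=0, d=(M2−M1)/(6·2)=0, b=Δ1−h1·(2M1+M2)/6=-1
t_q=5/2 → seg 1, τ=1/2; S=-3+-1·τ+0·τ²+0·τ³=-7/2

  seg 0: a=-1 b=-1 c=0 d=0
  seg 1: a=-3 b=-1 c=0 d=0
S(5/2) = -7/2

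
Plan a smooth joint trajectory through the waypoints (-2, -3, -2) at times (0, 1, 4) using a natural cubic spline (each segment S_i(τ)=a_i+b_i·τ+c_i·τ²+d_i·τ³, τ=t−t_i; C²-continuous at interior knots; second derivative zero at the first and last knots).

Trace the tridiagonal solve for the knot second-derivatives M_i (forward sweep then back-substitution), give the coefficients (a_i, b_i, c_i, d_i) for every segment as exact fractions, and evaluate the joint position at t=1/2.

Δ: Δ0=-1, Δ1=1/3
row 1: diag=8, rhs=8; c'=3/8, d'=1
back: M1=1
M: M0=0, M1=1, M2=0
seg 0: a=-2, c=M0/2=0, d=(M1−M0)/(6·1)=1/6, b=Δ0−h0·(2M0+M1)/6=-7/6
seg 1: a=-3, c=M1/2=1/2, d=(M2−M1)/(6·3)=-1/18, b=Δ1−h1·(2M1+M2)/6=-2/3
t_q=1/2 → seg 0, τ=1/2; S=-2+-7/6·τ+0·τ²+1/6·τ³=-41/16

  seg 0: a=-2 b=-7/6 c=0 d=1/6
  seg 1: a=-3 b=-2/3 c=1/2 d=-1/18
S(1/2) = -41/16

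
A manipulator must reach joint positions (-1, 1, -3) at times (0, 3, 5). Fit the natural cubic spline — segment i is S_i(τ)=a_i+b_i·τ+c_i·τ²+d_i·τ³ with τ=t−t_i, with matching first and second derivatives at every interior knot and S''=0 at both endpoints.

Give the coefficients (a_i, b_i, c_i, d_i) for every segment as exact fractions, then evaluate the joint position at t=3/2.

Δ: Δ0=2/3, Δ1=-2
row 1: diag=10, rhs=-16; c'=1/5, d'=-8/5
back: M1=-8/5
M: M0=0, M1=-8/5, M2=0
seg 0: a=-1, c=M0/2=0, d=(M1−M0)/(6·3)=-4/45, b=Δ0−h0·(2M0+M1)/6=22/15
seg 1: a=1, c=M1/2=-4/5, d=(M2−M1)/(6·2)=2/15, b=Δ1−h1·(2M1+M2)/6=-14/15
t_q=3/2 → seg 0, τ=3/2; S=-1+22/15·τ+0·τ²+-4/45·τ³=9/10

  seg 0: a=-1 b=22/15 c=0 d=-4/45
  seg 1: a=1 b=-14/15 c=-4/5 d=2/15
S(3/2) = 9/10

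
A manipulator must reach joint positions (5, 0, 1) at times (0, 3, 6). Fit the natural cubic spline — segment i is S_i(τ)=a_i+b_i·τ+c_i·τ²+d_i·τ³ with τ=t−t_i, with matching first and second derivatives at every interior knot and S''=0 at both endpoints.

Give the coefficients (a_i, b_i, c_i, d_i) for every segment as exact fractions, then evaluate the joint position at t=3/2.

  seg 0: a=5 b=-13/6 c=0 d=1/18
  seg 1: a=0 b=-2/3 c=1/2 d=-1/18
S(3/2) = 31/16

Δ: Δ0=-5/3, Δ1=1/3
row 1: diag=12, rhs=12; c'=1/4, d'=1
back: M1=1
M: M0=0, M1=1, M2=0
seg 0: a=5, c=M0/2=0, d=(M1−M0)/(6·3)=1/18, b=Δ0−h0·(2M0+M1)/6=-13/6
seg 1: a=0, c=M1/2=1/2, d=(M2−M1)/(6·3)=-1/18, b=Δ1−h1·(2M1+M2)/6=-2/3
t_q=3/2 → seg 0, τ=3/2; S=5+-13/6·τ+0·τ²+1/18·τ³=31/16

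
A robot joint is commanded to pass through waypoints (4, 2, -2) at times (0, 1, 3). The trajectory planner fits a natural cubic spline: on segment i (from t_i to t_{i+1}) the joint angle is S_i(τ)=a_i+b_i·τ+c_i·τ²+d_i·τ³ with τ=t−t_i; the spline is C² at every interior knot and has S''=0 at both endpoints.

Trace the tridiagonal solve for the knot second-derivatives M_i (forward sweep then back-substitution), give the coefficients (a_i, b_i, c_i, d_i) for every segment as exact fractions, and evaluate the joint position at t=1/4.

  seg 0: a=4 b=-2 c=0 d=0
  seg 1: a=2 b=-2 c=0 d=0
S(1/4) = 7/2

Δ: Δ0=-2, Δ1=-2
row 1: diag=6, rhs=0; c'=1/3, d'=0
back: M1=0
M: M0=0, M1=0, M2=0
seg 0: a=4, c=M0/2=0, d=(M1−M0)/(6·1)=0, b=Δ0−h0·(2M0+M1)/6=-2
seg 1: a=2, c=M1/2=0, d=(M2−M1)/(6·2)=0, b=Δ1−h1·(2M1+M2)/6=-2
t_q=1/4 → seg 0, τ=1/4; S=4+-2·τ+0·τ²+0·τ³=7/2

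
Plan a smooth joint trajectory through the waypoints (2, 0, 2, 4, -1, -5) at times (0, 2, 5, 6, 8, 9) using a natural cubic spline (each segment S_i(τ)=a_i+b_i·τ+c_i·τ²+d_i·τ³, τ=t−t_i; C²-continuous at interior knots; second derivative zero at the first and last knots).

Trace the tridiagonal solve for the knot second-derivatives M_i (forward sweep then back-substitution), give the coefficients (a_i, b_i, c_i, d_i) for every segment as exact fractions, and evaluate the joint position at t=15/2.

Δ: Δ0=-1, Δ1=2/3, Δ2=2, Δ3=-5/2, Δ4=-4
row 1: diag=10, rhs=10; c'=3/10, d'=1
row 2: denom=8−3·3/10=71/10; d'=(8−3·1)/(71/10)=50/71
row 3: denom=6−1·10/71=416/71; d'=(-27−1·50/71)/(416/71)=-1967/416
row 4: denom=6−2·71/208=553/104; d'=(-9−2·-1967/416)/(553/104)=95/1106
back: M4=95/1106
back: M3=-1967/416−71/208·95/1106=-2631/553
back: M2=50/71−10/71·-2631/553=760/553
back: M1=1−3/10·760/553=325/553
M: M0=0, M1=325/553, M2=760/553, M3=-2631/553, M4=95/1106, M5=0
seg 0: a=2, c=M0/2=0, d=(M1−M0)/(6·2)=325/6636, b=Δ0−h0·(2M0+M1)/6=-1984/1659
seg 1: a=0, c=M1/2=325/1106, d=(M2−M1)/(6·3)=145/3318, b=Δ1−h1·(2M1+M2)/6=-1009/1659
seg 2: a=2, c=M2/2=380/553, d=(M3−M2)/(6·1)=-3391/3318, b=Δ2−h2·(2M2+M3)/6=7747/3318
seg 3: a=4, c=M3/2=-2631/1106, d=(M4−M3)/(6·2)=5357/13272, b=Δ3−h3·(2M3+M4)/6=1067/1659
seg 4: a=-1, c=M4/2=95/2212, d=(M5−M4)/(6·1)=-95/6636, b=Δ4−h4·(2M4+M5)/6=-13367/3318
t_q=15/2 → seg 3, τ=3/2; S=4+1067/1659·τ+-2631/1106·τ²+5357/13272·τ³=34493/35392

  seg 0: a=2 b=-1984/1659 c=0 d=325/6636
  seg 1: a=0 b=-1009/1659 c=325/1106 d=145/3318
  seg 2: a=2 b=7747/3318 c=380/553 d=-3391/3318
  seg 3: a=4 b=1067/1659 c=-2631/1106 d=5357/13272
  seg 4: a=-1 b=-13367/3318 c=95/2212 d=-95/6636
S(15/2) = 34493/35392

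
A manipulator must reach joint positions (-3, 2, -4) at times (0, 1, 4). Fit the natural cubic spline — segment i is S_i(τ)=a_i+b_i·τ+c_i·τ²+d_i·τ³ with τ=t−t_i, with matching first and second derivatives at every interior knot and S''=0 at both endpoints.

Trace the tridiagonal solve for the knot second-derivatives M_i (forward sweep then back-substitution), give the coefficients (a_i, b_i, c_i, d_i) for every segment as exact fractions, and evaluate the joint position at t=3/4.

Δ: Δ0=5, Δ1=-2
row 1: diag=8, rhs=-42; c'=3/8, d'=-21/4
back: M1=-21/4
M: M0=0, M1=-21/4, M2=0
seg 0: a=-3, c=M0/2=0, d=(M1−M0)/(6·1)=-7/8, b=Δ0−h0·(2M0+M1)/6=47/8
seg 1: a=2, c=M1/2=-21/8, d=(M2−M1)/(6·3)=7/24, b=Δ1−h1·(2M1+M2)/6=13/4
t_q=3/4 → seg 0, τ=3/4; S=-3+47/8·τ+0·τ²+-7/8·τ³=531/512

  seg 0: a=-3 b=47/8 c=0 d=-7/8
  seg 1: a=2 b=13/4 c=-21/8 d=7/24
S(3/4) = 531/512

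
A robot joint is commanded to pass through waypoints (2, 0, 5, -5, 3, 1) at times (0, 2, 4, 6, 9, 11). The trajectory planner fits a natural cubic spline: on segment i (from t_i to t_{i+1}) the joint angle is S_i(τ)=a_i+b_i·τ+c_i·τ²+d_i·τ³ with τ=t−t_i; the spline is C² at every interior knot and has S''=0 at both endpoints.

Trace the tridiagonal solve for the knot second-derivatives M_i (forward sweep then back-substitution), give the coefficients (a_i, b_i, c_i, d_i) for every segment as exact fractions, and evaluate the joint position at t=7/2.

Δ: Δ0=-1, Δ1=5/2, Δ2=-5, Δ3=8/3, Δ4=-1
row 1: diag=8, rhs=21; c'=1/4, d'=21/8
row 2: denom=8−2·1/4=15/2; d'=(-45−2·21/8)/(15/2)=-67/10
row 3: denom=10−2·4/15=142/15; d'=(46−2·-67/10)/(142/15)=891/142
row 4: denom=10−3·45/142=1285/142; d'=(-22−3·891/142)/(1285/142)=-5797/1285
back: M4=-5797/1285
back: M3=891/142−45/142·-5797/1285=1980/257
back: M2=-67/10−4/15·1980/257=-22499/2570
back: M1=21/8−1/4·-22499/2570=12371/2570
M: M0=0, M1=12371/2570, M2=-22499/2570, M3=1980/257, M4=-5797/1285, M5=0
seg 0: a=2, c=M0/2=0, d=(M1−M0)/(6·2)=12371/30840, b=Δ0−h0·(2M0+M1)/6=-20081/7710
seg 1: a=0, c=M1/2=12371/5140, d=(M2−M1)/(6·2)=-3487/3084, b=Δ1−h1·(2M1+M2)/6=8516/3855
seg 2: a=5, c=M2/2=-22499/5140, d=(M3−M2)/(6·2)=42299/30840, b=Δ2−h2·(2M2+M3)/6=-6676/3855
seg 3: a=-5, c=M3/2=990/257, d=(M4−M3)/(6·3)=-15697/23130, b=Δ3−h3·(2M3+M4)/6=-21449/7710
seg 4: a=3, c=M4/2=-5797/2570, d=(M5−M4)/(6·2)=5797/15420, b=Δ4−h4·(2M4+M5)/6=7739/3855
t_q=7/2 → seg 1, τ=3/2; S=0+8516/3855·τ+12371/5140·τ²+-3487/3084·τ³=202019/41120

  seg 0: a=2 b=-20081/7710 c=0 d=12371/30840
  seg 1: a=0 b=8516/3855 c=12371/5140 d=-3487/3084
  seg 2: a=5 b=-6676/3855 c=-22499/5140 d=42299/30840
  seg 3: a=-5 b=-21449/7710 c=990/257 d=-15697/23130
  seg 4: a=3 b=7739/3855 c=-5797/2570 d=5797/15420
S(7/2) = 202019/41120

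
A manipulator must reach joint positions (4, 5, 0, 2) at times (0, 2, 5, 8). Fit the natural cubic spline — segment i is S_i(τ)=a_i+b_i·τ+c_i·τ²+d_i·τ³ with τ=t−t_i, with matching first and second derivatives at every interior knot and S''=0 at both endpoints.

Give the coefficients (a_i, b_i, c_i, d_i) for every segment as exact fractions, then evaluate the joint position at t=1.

  seg 0: a=4 b=81/74 c=0 d=-11/74
  seg 1: a=5 b=-51/74 c=-33/37 d=377/1998
  seg 2: a=0 b=-35/37 c=179/222 d=-179/1998
S(1) = 183/37

Δ: Δ0=1/2, Δ1=-5/3, Δ2=2/3
row 1: diag=10, rhs=-13; c'=3/10, d'=-13/10
row 2: denom=12−3·3/10=111/10; d'=(14−3·-13/10)/(111/10)=179/111
back: M2=179/111
back: M1=-13/10−3/10·179/111=-66/37
M: M0=0, M1=-66/37, M2=179/111, M3=0
seg 0: a=4, c=M0/2=0, d=(M1−M0)/(6·2)=-11/74, b=Δ0−h0·(2M0+M1)/6=81/74
seg 1: a=5, c=M1/2=-33/37, d=(M2−M1)/(6·3)=377/1998, b=Δ1−h1·(2M1+M2)/6=-51/74
seg 2: a=0, c=M2/2=179/222, d=(M3−M2)/(6·3)=-179/1998, b=Δ2−h2·(2M2+M3)/6=-35/37
t_q=1 → seg 0, τ=1; S=4+81/74·τ+0·τ²+-11/74·τ³=183/37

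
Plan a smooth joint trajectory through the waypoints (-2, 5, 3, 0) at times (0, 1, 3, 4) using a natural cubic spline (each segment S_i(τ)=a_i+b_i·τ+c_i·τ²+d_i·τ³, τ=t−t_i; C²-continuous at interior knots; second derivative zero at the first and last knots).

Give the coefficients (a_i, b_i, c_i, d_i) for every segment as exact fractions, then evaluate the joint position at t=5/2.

  seg 0: a=-2 b=67/8 c=0 d=-11/8
  seg 1: a=5 b=17/4 c=-33/8 d=3/4
  seg 2: a=3 b=-13/4 c=3/8 d=-1/8
S(5/2) = 37/8

Δ: Δ0=7, Δ1=-1, Δ2=-3
row 1: diag=6, rhs=-48; c'=1/3, d'=-8
row 2: denom=6−2·1/3=16/3; d'=(-12−2·-8)/(16/3)=3/4
back: M2=3/4
back: M1=-8−1/3·3/4=-33/4
M: M0=0, M1=-33/4, M2=3/4, M3=0
seg 0: a=-2, c=M0/2=0, d=(M1−M0)/(6·1)=-11/8, b=Δ0−h0·(2M0+M1)/6=67/8
seg 1: a=5, c=M1/2=-33/8, d=(M2−M1)/(6·2)=3/4, b=Δ1−h1·(2M1+M2)/6=17/4
seg 2: a=3, c=M2/2=3/8, d=(M3−M2)/(6·1)=-1/8, b=Δ2−h2·(2M2+M3)/6=-13/4
t_q=5/2 → seg 1, τ=3/2; S=5+17/4·τ+-33/8·τ²+3/4·τ³=37/8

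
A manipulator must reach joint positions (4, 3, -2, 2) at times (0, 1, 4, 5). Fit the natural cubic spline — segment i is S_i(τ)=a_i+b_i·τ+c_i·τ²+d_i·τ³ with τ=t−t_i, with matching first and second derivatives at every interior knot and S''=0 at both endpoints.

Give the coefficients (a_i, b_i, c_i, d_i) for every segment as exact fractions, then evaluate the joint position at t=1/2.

Δ: Δ0=-1, Δ1=-5/3, Δ2=4
row 1: diag=8, rhs=-4; c'=3/8, d'=-1/2
row 2: denom=8−3·3/8=55/8; d'=(34−3·-1/2)/(55/8)=284/55
back: M2=284/55
back: M1=-1/2−3/8·284/55=-134/55
M: M0=0, M1=-134/55, M2=284/55, M3=0
seg 0: a=4, c=M0/2=0, d=(M1−M0)/(6·1)=-67/165, b=Δ0−h0·(2M0+M1)/6=-98/165
seg 1: a=3, c=M1/2=-67/55, d=(M2−M1)/(6·3)=19/45, b=Δ1−h1·(2M1+M2)/6=-299/165
seg 2: a=-2, c=M2/2=142/55, d=(M3−M2)/(6·1)=-142/165, b=Δ2−h2·(2M2+M3)/6=376/165
t_q=1/2 → seg 0, τ=1/2; S=4+-98/165·τ+0·τ²+-67/165·τ³=1607/440

  seg 0: a=4 b=-98/165 c=0 d=-67/165
  seg 1: a=3 b=-299/165 c=-67/55 d=19/45
  seg 2: a=-2 b=376/165 c=142/55 d=-142/165
S(1/2) = 1607/440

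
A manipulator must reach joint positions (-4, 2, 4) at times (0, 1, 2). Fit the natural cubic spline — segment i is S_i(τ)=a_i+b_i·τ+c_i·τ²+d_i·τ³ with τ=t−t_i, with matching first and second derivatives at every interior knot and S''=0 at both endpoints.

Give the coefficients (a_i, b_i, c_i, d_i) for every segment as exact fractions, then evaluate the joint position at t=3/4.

  seg 0: a=-4 b=7 c=0 d=-1
  seg 1: a=2 b=4 c=-3 d=1
S(3/4) = 53/64

Δ: Δ0=6, Δ1=2
row 1: diag=4, rhs=-24; c'=1/4, d'=-6
back: M1=-6
M: M0=0, M1=-6, M2=0
seg 0: a=-4, c=M0/2=0, d=(M1−M0)/(6·1)=-1, b=Δ0−h0·(2M0+M1)/6=7
seg 1: a=2, c=M1/2=-3, d=(M2−M1)/(6·1)=1, b=Δ1−h1·(2M1+M2)/6=4
t_q=3/4 → seg 0, τ=3/4; S=-4+7·τ+0·τ²+-1·τ³=53/64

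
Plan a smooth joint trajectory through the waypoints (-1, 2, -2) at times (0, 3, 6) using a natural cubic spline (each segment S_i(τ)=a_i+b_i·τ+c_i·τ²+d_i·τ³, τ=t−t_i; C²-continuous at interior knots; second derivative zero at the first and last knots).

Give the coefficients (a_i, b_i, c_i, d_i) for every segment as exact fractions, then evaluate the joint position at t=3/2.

  seg 0: a=-1 b=19/12 c=0 d=-7/108
  seg 1: a=2 b=-1/6 c=-7/12 d=7/108
S(3/2) = 37/32

Δ: Δ0=1, Δ1=-4/3
row 1: diag=12, rhs=-14; c'=1/4, d'=-7/6
back: M1=-7/6
M: M0=0, M1=-7/6, M2=0
seg 0: a=-1, c=M0/2=0, d=(M1−M0)/(6·3)=-7/108, b=Δ0−h0·(2M0+M1)/6=19/12
seg 1: a=2, c=M1/2=-7/12, d=(M2−M1)/(6·3)=7/108, b=Δ1−h1·(2M1+M2)/6=-1/6
t_q=3/2 → seg 0, τ=3/2; S=-1+19/12·τ+0·τ²+-7/108·τ³=37/32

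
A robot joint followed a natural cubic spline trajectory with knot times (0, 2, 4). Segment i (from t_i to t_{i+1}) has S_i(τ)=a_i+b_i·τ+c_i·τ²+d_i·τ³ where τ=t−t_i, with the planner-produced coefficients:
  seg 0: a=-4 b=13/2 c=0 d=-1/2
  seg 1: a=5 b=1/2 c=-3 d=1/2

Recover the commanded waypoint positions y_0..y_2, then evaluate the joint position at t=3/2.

y_0=-4 y_1=5 y_2=-2
S(3/2) = 65/16

y_0 = S_0(0) = a_0 = -4
y_1 = S_1(0) = a_1 = 5
y_2 = S_1(2) = -2
t_q=3/2 is in segment 0 (τ=3/2); S_0(τ)=65/16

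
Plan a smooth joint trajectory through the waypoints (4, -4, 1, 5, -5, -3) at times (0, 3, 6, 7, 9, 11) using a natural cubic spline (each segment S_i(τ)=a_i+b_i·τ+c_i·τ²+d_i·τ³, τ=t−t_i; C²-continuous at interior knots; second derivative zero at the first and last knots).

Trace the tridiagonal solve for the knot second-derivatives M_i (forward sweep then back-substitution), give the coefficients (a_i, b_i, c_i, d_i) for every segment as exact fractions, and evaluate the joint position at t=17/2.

  seg 0: a=4 b=-1062/311 c=0 d=698/8397
  seg 1: a=-4 b=-364/311 c=698/933 d=553/8397
  seg 2: a=1 b=1585/311 c=417/311 d=-758/311
  seg 3: a=5 b=145/311 c=-1857/311 d=1007/622
  seg 4: a=-5 b=-1241/311 c=1164/311 d=-194/311
S(17/2) = -11303/4976

Δ: Δ0=-8/3, Δ1=5/3, Δ2=4, Δ3=-5, Δ4=1
row 1: diag=12, rhs=26; c'=1/4, d'=13/6
row 2: denom=8−3·1/4=29/4; d'=(14−3·13/6)/(29/4)=30/29
row 3: denom=6−1·4/29=170/29; d'=(-54−1·30/29)/(170/29)=-798/85
row 4: denom=8−2·29/85=622/85; d'=(36−2·-798/85)/(622/85)=2328/311
back: M4=2328/311
back: M3=-798/85−29/85·2328/311=-3714/311
back: M2=30/29−4/29·-3714/311=834/311
back: M1=13/6−1/4·834/311=1396/933
M: M0=0, M1=1396/933, M2=834/311, M3=-3714/311, M4=2328/311, M5=0
seg 0: a=4, c=M0/2=0, d=(M1−M0)/(6·3)=698/8397, b=Δ0−h0·(2M0+M1)/6=-1062/311
seg 1: a=-4, c=M1/2=698/933, d=(M2−M1)/(6·3)=553/8397, b=Δ1−h1·(2M1+M2)/6=-364/311
seg 2: a=1, c=M2/2=417/311, d=(M3−M2)/(6·1)=-758/311, b=Δ2−h2·(2M2+M3)/6=1585/311
seg 3: a=5, c=M3/2=-1857/311, d=(M4−M3)/(6·2)=1007/622, b=Δ3−h3·(2M3+M4)/6=145/311
seg 4: a=-5, c=M4/2=1164/311, d=(M5−M4)/(6·2)=-194/311, b=Δ4−h4·(2M4+M5)/6=-1241/311
t_q=17/2 → seg 3, τ=3/2; S=5+145/311·τ+-1857/311·τ²+1007/622·τ³=-11303/4976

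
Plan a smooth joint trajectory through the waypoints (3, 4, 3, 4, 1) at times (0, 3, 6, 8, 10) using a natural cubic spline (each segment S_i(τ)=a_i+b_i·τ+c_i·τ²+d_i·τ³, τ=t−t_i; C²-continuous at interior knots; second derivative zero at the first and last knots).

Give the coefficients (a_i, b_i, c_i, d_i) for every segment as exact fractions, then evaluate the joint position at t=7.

  seg 0: a=3 b=22/35 c=0 d=-31/945
  seg 1: a=4 b=-9/35 c=-31/105 d=17/189
  seg 2: a=3 b=2/5 c=18/35 d=-13/56
  seg 3: a=4 b=-23/70 c=-123/140 d=41/280
S(7) = 1031/280

Δ: Δ0=1/3, Δ1=-1/3, Δ2=1/2, Δ3=-3/2
row 1: diag=12, rhs=-4; c'=1/4, d'=-1/3
row 2: denom=10−3·1/4=37/4; d'=(5−3·-1/3)/(37/4)=24/37
row 3: denom=8−2·8/37=280/37; d'=(-12−2·24/37)/(280/37)=-123/70
back: M3=-123/70
back: M2=24/37−8/37·-123/70=36/35
back: M1=-1/3−1/4·36/35=-62/105
M: M0=0, M1=-62/105, M2=36/35, M3=-123/70, M4=0
seg 0: a=3, c=M0/2=0, d=(M1−M0)/(6·3)=-31/945, b=Δ0−h0·(2M0+M1)/6=22/35
seg 1: a=4, c=M1/2=-31/105, d=(M2−M1)/(6·3)=17/189, b=Δ1−h1·(2M1+M2)/6=-9/35
seg 2: a=3, c=M2/2=18/35, d=(M3−M2)/(6·2)=-13/56, b=Δ2−h2·(2M2+M3)/6=2/5
seg 3: a=4, c=M3/2=-123/140, d=(M4−M3)/(6·2)=41/280, b=Δ3−h3·(2M3+M4)/6=-23/70
t_q=7 → seg 2, τ=1; S=3+2/5·τ+18/35·τ²+-13/56·τ³=1031/280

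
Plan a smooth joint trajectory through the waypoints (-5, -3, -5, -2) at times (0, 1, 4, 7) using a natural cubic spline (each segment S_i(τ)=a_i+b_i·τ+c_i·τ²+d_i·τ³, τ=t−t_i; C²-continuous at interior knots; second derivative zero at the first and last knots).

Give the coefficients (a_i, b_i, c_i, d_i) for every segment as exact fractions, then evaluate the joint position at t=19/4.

  seg 0: a=-5 b=211/87 c=0 d=-37/87
  seg 1: a=-3 b=100/87 c=-37/29 d=175/783
  seg 2: a=-5 b=-41/87 c=64/87 d=-64/783
S(19/4) = -577/116

Δ: Δ0=2, Δ1=-2/3, Δ2=1
row 1: diag=8, rhs=-16; c'=3/8, d'=-2
row 2: denom=12−3·3/8=87/8; d'=(10−3·-2)/(87/8)=128/87
back: M2=128/87
back: M1=-2−3/8·128/87=-74/29
M: M0=0, M1=-74/29, M2=128/87, M3=0
seg 0: a=-5, c=M0/2=0, d=(M1−M0)/(6·1)=-37/87, b=Δ0−h0·(2M0+M1)/6=211/87
seg 1: a=-3, c=M1/2=-37/29, d=(M2−M1)/(6·3)=175/783, b=Δ1−h1·(2M1+M2)/6=100/87
seg 2: a=-5, c=M2/2=64/87, d=(M3−M2)/(6·3)=-64/783, b=Δ2−h2·(2M2+M3)/6=-41/87
t_q=19/4 → seg 2, τ=3/4; S=-5+-41/87·τ+64/87·τ²+-64/783·τ³=-577/116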